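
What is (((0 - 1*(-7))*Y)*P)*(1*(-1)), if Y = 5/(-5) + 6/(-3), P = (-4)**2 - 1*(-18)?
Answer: 714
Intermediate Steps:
P = 34 (P = 16 + 18 = 34)
Y = -3 (Y = 5*(-1/5) + 6*(-1/3) = -1 - 2 = -3)
(((0 - 1*(-7))*Y)*P)*(1*(-1)) = (((0 - 1*(-7))*(-3))*34)*(1*(-1)) = (((0 + 7)*(-3))*34)*(-1) = ((7*(-3))*34)*(-1) = -21*34*(-1) = -714*(-1) = 714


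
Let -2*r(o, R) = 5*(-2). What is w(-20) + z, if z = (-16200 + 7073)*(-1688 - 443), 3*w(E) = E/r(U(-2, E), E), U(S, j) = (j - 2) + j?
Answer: 58348907/3 ≈ 1.9450e+7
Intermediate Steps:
U(S, j) = -2 + 2*j (U(S, j) = (-2 + j) + j = -2 + 2*j)
r(o, R) = 5 (r(o, R) = -5*(-2)/2 = -½*(-10) = 5)
w(E) = E/15 (w(E) = (E/5)/3 = E/15)
z = 19449637 (z = -9127*(-2131) = 19449637)
w(-20) + z = (1/15)*(-20) + 19449637 = -4/3 + 19449637 = 58348907/3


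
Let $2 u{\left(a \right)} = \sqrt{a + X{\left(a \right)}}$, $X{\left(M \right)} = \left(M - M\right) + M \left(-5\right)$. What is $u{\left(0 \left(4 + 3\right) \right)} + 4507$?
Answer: $4507$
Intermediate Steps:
$X{\left(M \right)} = - 5 M$ ($X{\left(M \right)} = 0 - 5 M = - 5 M$)
$u{\left(a \right)} = \sqrt{- a}$ ($u{\left(a \right)} = \frac{\sqrt{a - 5 a}}{2} = \frac{\sqrt{- 4 a}}{2} = \frac{2 \sqrt{- a}}{2} = \sqrt{- a}$)
$u{\left(0 \left(4 + 3\right) \right)} + 4507 = \sqrt{- 0 \left(4 + 3\right)} + 4507 = \sqrt{- 0 \cdot 7} + 4507 = \sqrt{\left(-1\right) 0} + 4507 = \sqrt{0} + 4507 = 0 + 4507 = 4507$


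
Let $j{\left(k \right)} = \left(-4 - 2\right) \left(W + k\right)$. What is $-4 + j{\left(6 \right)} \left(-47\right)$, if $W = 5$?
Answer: $3098$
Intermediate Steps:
$j{\left(k \right)} = -30 - 6 k$ ($j{\left(k \right)} = \left(-4 - 2\right) \left(5 + k\right) = - 6 \left(5 + k\right) = -30 - 6 k$)
$-4 + j{\left(6 \right)} \left(-47\right) = -4 + \left(-30 - 36\right) \left(-47\right) = -4 - -3102 = -4 + 3102 = 3098$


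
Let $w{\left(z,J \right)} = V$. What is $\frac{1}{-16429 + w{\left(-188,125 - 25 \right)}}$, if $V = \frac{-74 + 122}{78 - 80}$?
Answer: $- \frac{1}{16453} \approx -6.0779 \cdot 10^{-5}$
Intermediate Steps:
$V = -24$ ($V = \frac{48}{-2} = 48 \left(- \frac{1}{2}\right) = -24$)
$w{\left(z,J \right)} = -24$
$\frac{1}{-16429 + w{\left(-188,125 - 25 \right)}} = \frac{1}{-16429 - 24} = \frac{1}{-16453} = - \frac{1}{16453}$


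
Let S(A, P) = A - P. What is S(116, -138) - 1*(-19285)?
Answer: 19539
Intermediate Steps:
S(116, -138) - 1*(-19285) = (116 - 1*(-138)) - 1*(-19285) = (116 + 138) + 19285 = 254 + 19285 = 19539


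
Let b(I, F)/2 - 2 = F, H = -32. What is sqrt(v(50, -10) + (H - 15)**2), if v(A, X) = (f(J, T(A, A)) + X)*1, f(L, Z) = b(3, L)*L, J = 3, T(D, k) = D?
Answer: sqrt(2229) ≈ 47.212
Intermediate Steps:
b(I, F) = 4 + 2*F
f(L, Z) = L*(4 + 2*L) (f(L, Z) = (4 + 2*L)*L = L*(4 + 2*L))
v(A, X) = 30 + X (v(A, X) = (2*3*(2 + 3) + X)*1 = (2*3*5 + X)*1 = (30 + X)*1 = 30 + X)
sqrt(v(50, -10) + (H - 15)**2) = sqrt((30 - 10) + (-32 - 15)**2) = sqrt(20 + (-47)**2) = sqrt(20 + 2209) = sqrt(2229)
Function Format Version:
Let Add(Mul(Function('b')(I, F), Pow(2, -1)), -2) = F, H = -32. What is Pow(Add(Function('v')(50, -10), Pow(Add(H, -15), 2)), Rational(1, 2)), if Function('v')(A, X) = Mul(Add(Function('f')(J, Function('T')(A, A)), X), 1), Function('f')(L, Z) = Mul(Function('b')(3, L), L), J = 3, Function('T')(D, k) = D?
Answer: Pow(2229, Rational(1, 2)) ≈ 47.212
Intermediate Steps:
Function('b')(I, F) = Add(4, Mul(2, F))
Function('f')(L, Z) = Mul(L, Add(4, Mul(2, L))) (Function('f')(L, Z) = Mul(Add(4, Mul(2, L)), L) = Mul(L, Add(4, Mul(2, L))))
Function('v')(A, X) = Add(30, X) (Function('v')(A, X) = Mul(Add(Mul(2, 3, Add(2, 3)), X), 1) = Mul(Add(Mul(2, 3, 5), X), 1) = Mul(Add(30, X), 1) = Add(30, X))
Pow(Add(Function('v')(50, -10), Pow(Add(H, -15), 2)), Rational(1, 2)) = Pow(Add(Add(30, -10), Pow(Add(-32, -15), 2)), Rational(1, 2)) = Pow(Add(20, Pow(-47, 2)), Rational(1, 2)) = Pow(Add(20, 2209), Rational(1, 2)) = Pow(2229, Rational(1, 2))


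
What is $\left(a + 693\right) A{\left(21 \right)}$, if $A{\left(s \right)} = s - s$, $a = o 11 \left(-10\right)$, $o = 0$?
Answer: $0$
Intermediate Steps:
$a = 0$ ($a = 0 \cdot 11 \left(-10\right) = 0 \left(-10\right) = 0$)
$A{\left(s \right)} = 0$
$\left(a + 693\right) A{\left(21 \right)} = \left(0 + 693\right) 0 = 693 \cdot 0 = 0$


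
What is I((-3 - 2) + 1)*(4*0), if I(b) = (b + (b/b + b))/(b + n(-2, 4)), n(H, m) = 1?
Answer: 0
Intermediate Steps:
I(b) = (1 + 2*b)/(1 + b) (I(b) = (b + (b/b + b))/(b + 1) = (b + (1 + b))/(1 + b) = (1 + 2*b)/(1 + b))
I((-3 - 2) + 1)*(4*0) = ((1 + 2*((-3 - 2) + 1))/(1 + ((-3 - 2) + 1)))*(4*0) = ((1 + 2*(-5 + 1))/(1 + (-5 + 1)))*0 = ((1 + 2*(-4))/(1 - 4))*0 = ((1 - 8)/(-3))*0 = -⅓*(-7)*0 = (7/3)*0 = 0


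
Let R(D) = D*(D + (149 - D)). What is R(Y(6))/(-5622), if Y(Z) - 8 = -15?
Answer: 1043/5622 ≈ 0.18552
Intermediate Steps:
Y(Z) = -7 (Y(Z) = 8 - 15 = -7)
R(D) = 149*D (R(D) = D*149 = 149*D)
R(Y(6))/(-5622) = (149*(-7))/(-5622) = -1043*(-1/5622) = 1043/5622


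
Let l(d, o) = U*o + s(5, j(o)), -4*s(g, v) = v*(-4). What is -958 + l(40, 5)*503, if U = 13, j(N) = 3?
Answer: 33246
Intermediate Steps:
s(g, v) = v (s(g, v) = -v*(-4)/4 = -(-1)*v = v)
l(d, o) = 3 + 13*o (l(d, o) = 13*o + 3 = 3 + 13*o)
-958 + l(40, 5)*503 = -958 + (3 + 13*5)*503 = -958 + (3 + 65)*503 = -958 + 68*503 = -958 + 34204 = 33246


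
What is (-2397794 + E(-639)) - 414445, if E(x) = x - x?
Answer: -2812239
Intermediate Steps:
E(x) = 0
(-2397794 + E(-639)) - 414445 = (-2397794 + 0) - 414445 = -2397794 - 414445 = -2812239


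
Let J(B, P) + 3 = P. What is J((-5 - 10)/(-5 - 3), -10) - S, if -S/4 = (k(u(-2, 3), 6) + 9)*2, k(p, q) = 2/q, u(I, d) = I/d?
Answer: 185/3 ≈ 61.667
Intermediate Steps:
J(B, P) = -3 + P
S = -224/3 (S = -4*(2/6 + 9)*2 = -4*(2*(⅙) + 9)*2 = -4*(⅓ + 9)*2 = -112*2/3 = -4*56/3 = -224/3 ≈ -74.667)
J((-5 - 10)/(-5 - 3), -10) - S = (-3 - 10) - 1*(-224/3) = -13 + 224/3 = 185/3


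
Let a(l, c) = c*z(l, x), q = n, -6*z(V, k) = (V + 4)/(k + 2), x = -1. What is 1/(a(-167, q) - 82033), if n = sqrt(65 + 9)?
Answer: -1476594/121128452549 - 489*sqrt(74)/121128452549 ≈ -1.2225e-5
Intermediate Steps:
n = sqrt(74) ≈ 8.6023
z(V, k) = -(4 + V)/(6*(2 + k)) (z(V, k) = -(V + 4)/(6*(k + 2)) = -(4 + V)/(6*(2 + k)))
q = sqrt(74) ≈ 8.6023
a(l, c) = c*(-2/3 - l/6) (a(l, c) = c*((-4 - l)/(6*(2 - 1))) = c*((1/6)*(-4 - l)/1) = c*((1/6)*1*(-4 - l)) = c*(-2/3 - l/6))
1/(a(-167, q) - 82033) = 1/(-sqrt(74)*(4 - 167)/6 - 82033) = 1/(-1/6*sqrt(74)*(-163) - 82033) = 1/(163*sqrt(74)/6 - 82033) = 1/(-82033 + 163*sqrt(74)/6)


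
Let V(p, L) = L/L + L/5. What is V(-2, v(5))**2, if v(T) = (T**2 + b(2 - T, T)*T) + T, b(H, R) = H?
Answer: 16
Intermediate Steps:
v(T) = T + T**2 + T*(2 - T) (v(T) = (T**2 + (2 - T)*T) + T = (T**2 + T*(2 - T)) + T = T + T**2 + T*(2 - T))
V(p, L) = 1 + L/5 (V(p, L) = 1 + L*(1/5) = 1 + L/5)
V(-2, v(5))**2 = (1 + (3*5)/5)**2 = (1 + (1/5)*15)**2 = (1 + 3)**2 = 4**2 = 16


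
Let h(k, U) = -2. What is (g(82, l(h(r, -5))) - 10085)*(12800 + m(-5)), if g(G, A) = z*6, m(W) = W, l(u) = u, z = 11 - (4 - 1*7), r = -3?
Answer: -127962795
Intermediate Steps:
z = 14 (z = 11 - (4 - 7) = 11 - 1*(-3) = 11 + 3 = 14)
g(G, A) = 84 (g(G, A) = 14*6 = 84)
(g(82, l(h(r, -5))) - 10085)*(12800 + m(-5)) = (84 - 10085)*(12800 - 5) = -10001*12795 = -127962795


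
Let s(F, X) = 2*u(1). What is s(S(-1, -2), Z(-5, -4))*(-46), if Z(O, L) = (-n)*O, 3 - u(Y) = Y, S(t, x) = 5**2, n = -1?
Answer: -184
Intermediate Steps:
S(t, x) = 25
u(Y) = 3 - Y
Z(O, L) = O (Z(O, L) = (-1*(-1))*O = 1*O = O)
s(F, X) = 4 (s(F, X) = 2*(3 - 1*1) = 2*(3 - 1) = 2*2 = 4)
s(S(-1, -2), Z(-5, -4))*(-46) = 4*(-46) = -184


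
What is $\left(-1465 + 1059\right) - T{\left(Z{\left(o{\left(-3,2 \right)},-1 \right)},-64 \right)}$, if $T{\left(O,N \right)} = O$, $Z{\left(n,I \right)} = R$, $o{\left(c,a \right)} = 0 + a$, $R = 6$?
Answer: $-412$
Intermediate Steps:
$o{\left(c,a \right)} = a$
$Z{\left(n,I \right)} = 6$
$\left(-1465 + 1059\right) - T{\left(Z{\left(o{\left(-3,2 \right)},-1 \right)},-64 \right)} = \left(-1465 + 1059\right) - 6 = -406 - 6 = -412$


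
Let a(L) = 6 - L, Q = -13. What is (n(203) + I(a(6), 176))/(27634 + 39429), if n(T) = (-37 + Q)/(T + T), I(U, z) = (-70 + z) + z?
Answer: 57221/13613789 ≈ 0.0042032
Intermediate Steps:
I(U, z) = -70 + 2*z
n(T) = -25/T (n(T) = (-37 - 13)/(T + T) = -50*1/(2*T) = -25/T)
(n(203) + I(a(6), 176))/(27634 + 39429) = (-25/203 + (-70 + 2*176))/(27634 + 39429) = (-25*1/203 + (-70 + 352))/67063 = (-25/203 + 282)*(1/67063) = (57221/203)*(1/67063) = 57221/13613789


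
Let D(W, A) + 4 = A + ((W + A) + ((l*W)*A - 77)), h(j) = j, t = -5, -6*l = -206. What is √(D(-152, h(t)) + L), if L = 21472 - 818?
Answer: 11*√3459/3 ≈ 215.65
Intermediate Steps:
l = 103/3 (l = -⅙*(-206) = 103/3 ≈ 34.333)
L = 20654
D(W, A) = -81 + W + 2*A + 103*A*W/3 (D(W, A) = -4 + (A + ((W + A) + ((103*W/3)*A - 77))) = -4 + (A + ((A + W) + (103*A*W/3 - 77))) = -4 + (A + ((A + W) + (-77 + 103*A*W/3))) = -4 + (A + (-77 + A + W + 103*A*W/3)) = -4 + (-77 + W + 2*A + 103*A*W/3) = -81 + W + 2*A + 103*A*W/3)
√(D(-152, h(t)) + L) = √((-81 - 152 + 2*(-5) + (103/3)*(-5)*(-152)) + 20654) = √((-81 - 152 - 10 + 78280/3) + 20654) = √(77551/3 + 20654) = √(139513/3) = 11*√3459/3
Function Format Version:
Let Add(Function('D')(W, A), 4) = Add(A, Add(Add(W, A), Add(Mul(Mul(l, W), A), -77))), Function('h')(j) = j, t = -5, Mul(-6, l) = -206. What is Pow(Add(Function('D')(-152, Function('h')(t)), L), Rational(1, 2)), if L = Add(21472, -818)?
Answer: Mul(Rational(11, 3), Pow(3459, Rational(1, 2))) ≈ 215.65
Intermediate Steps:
l = Rational(103, 3) (l = Mul(Rational(-1, 6), -206) = Rational(103, 3) ≈ 34.333)
L = 20654
Function('D')(W, A) = Add(-81, W, Mul(2, A), Mul(Rational(103, 3), A, W)) (Function('D')(W, A) = Add(-4, Add(A, Add(Add(W, A), Add(Mul(Mul(Rational(103, 3), W), A), -77)))) = Add(-4, Add(A, Add(Add(A, W), Add(Mul(Rational(103, 3), A, W), -77)))) = Add(-4, Add(A, Add(Add(A, W), Add(-77, Mul(Rational(103, 3), A, W))))) = Add(-4, Add(A, Add(-77, A, W, Mul(Rational(103, 3), A, W)))) = Add(-4, Add(-77, W, Mul(2, A), Mul(Rational(103, 3), A, W))) = Add(-81, W, Mul(2, A), Mul(Rational(103, 3), A, W)))
Pow(Add(Function('D')(-152, Function('h')(t)), L), Rational(1, 2)) = Pow(Add(Add(-81, -152, Mul(2, -5), Mul(Rational(103, 3), -5, -152)), 20654), Rational(1, 2)) = Pow(Add(Add(-81, -152, -10, Rational(78280, 3)), 20654), Rational(1, 2)) = Pow(Add(Rational(77551, 3), 20654), Rational(1, 2)) = Pow(Rational(139513, 3), Rational(1, 2)) = Mul(Rational(11, 3), Pow(3459, Rational(1, 2)))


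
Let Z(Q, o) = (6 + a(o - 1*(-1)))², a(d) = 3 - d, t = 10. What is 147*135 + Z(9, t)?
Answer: 19849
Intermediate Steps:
Z(Q, o) = (8 - o)² (Z(Q, o) = (6 + (3 - (o - 1*(-1))))² = (6 + (3 - (o + 1)))² = (6 + (3 - (1 + o)))² = (6 + (3 + (-1 - o)))² = (6 + (2 - o))² = (8 - o)²)
147*135 + Z(9, t) = 147*135 + (-8 + 10)² = 19845 + 2² = 19845 + 4 = 19849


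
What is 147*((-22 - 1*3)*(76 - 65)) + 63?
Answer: -40362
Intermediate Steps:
147*((-22 - 1*3)*(76 - 65)) + 63 = 147*((-22 - 3)*11) + 63 = 147*(-25*11) + 63 = 147*(-275) + 63 = -40425 + 63 = -40362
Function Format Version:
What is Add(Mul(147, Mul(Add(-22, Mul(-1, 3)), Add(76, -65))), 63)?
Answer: -40362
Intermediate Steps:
Add(Mul(147, Mul(Add(-22, Mul(-1, 3)), Add(76, -65))), 63) = Add(Mul(147, Mul(Add(-22, -3), 11)), 63) = Add(Mul(147, Mul(-25, 11)), 63) = Add(Mul(147, -275), 63) = Add(-40425, 63) = -40362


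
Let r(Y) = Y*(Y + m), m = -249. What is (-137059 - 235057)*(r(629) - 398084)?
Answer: 59190259424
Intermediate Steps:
r(Y) = Y*(-249 + Y) (r(Y) = Y*(Y - 249) = Y*(-249 + Y))
(-137059 - 235057)*(r(629) - 398084) = (-137059 - 235057)*(629*(-249 + 629) - 398084) = -372116*(629*380 - 398084) = -372116*(239020 - 398084) = -372116*(-159064) = 59190259424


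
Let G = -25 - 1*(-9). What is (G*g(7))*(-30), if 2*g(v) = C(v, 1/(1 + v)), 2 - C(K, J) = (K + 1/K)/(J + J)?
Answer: -44640/7 ≈ -6377.1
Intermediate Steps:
C(K, J) = 2 - (K + 1/K)/(2*J) (C(K, J) = 2 - (K + 1/K)/(J + J) = 2 - (K + 1/K)/(2*J))
G = -16 (G = -25 + 9 = -16)
g(v) = 1 - v*(1 + v)/4 - (1 + v)/(4*v) (g(v) = (2 - v/(2*(1/(1 + v))) - 1/(2*(1/(1 + v))*v))/2 = (2 - v*(1 + v)/2 - (1 + v)/(2*v))/2 = 1 - v*(1 + v)/4 - (1 + v)/(4*v))
(G*g(7))*(-30) = -4*(-1 - 1*7² - 1*7³ + 3*7)/7*(-30) = -4*(-1 - 1*49 - 1*343 + 21)/7*(-30) = -4*(-1 - 49 - 343 + 21)/7*(-30) = -4*(-372)/7*(-30) = -16*(-93/7)*(-30) = (1488/7)*(-30) = -44640/7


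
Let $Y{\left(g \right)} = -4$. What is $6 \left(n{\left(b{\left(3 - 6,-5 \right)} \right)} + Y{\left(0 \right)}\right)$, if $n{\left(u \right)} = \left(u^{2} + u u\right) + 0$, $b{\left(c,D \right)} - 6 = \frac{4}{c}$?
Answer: $\frac{712}{3} \approx 237.33$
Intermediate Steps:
$b{\left(c,D \right)} = 6 + \frac{4}{c}$
$n{\left(u \right)} = 2 u^{2}$ ($n{\left(u \right)} = \left(u^{2} + u^{2}\right) + 0 = 2 u^{2} + 0 = 2 u^{2}$)
$6 \left(n{\left(b{\left(3 - 6,-5 \right)} \right)} + Y{\left(0 \right)}\right) = 6 \left(2 \left(6 + \frac{4}{3 - 6}\right)^{2} - 4\right) = 6 \left(2 \left(6 + \frac{4}{-3}\right)^{2} - 4\right) = 6 \left(2 \left(6 + 4 \left(- \frac{1}{3}\right)\right)^{2} - 4\right) = 6 \left(2 \left(6 - \frac{4}{3}\right)^{2} - 4\right) = 6 \left(2 \left(\frac{14}{3}\right)^{2} - 4\right) = 6 \left(2 \cdot \frac{196}{9} - 4\right) = 6 \left(\frac{392}{9} - 4\right) = 6 \cdot \frac{356}{9} = \frac{712}{3}$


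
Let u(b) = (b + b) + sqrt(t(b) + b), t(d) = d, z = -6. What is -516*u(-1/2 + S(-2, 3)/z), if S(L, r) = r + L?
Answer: 688 - 344*I*sqrt(3) ≈ 688.0 - 595.83*I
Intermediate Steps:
S(L, r) = L + r
u(b) = 2*b + sqrt(2)*sqrt(b) (u(b) = (b + b) + sqrt(b + b) = 2*b + sqrt(2*b) = 2*b + sqrt(2)*sqrt(b))
-516*u(-1/2 + S(-2, 3)/z) = -516*(2*(-1/2 + (-2 + 3)/(-6)) + sqrt(2)*sqrt(-1/2 + (-2 + 3)/(-6))) = -516*(2*(-1*1/2 + 1*(-1/6)) + sqrt(2)*sqrt(-1*1/2 + 1*(-1/6))) = -516*(2*(-1/2 - 1/6) + sqrt(2)*sqrt(-1/2 - 1/6)) = -516*(2*(-2/3) + sqrt(2)*sqrt(-2/3)) = -516*(-4/3 + sqrt(2)*(I*sqrt(6)/3)) = -516*(-4/3 + 2*I*sqrt(3)/3) = 688 - 344*I*sqrt(3)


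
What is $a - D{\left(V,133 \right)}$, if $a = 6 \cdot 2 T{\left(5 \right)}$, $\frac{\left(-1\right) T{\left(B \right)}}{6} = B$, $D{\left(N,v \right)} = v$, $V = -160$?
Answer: $-493$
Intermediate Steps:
$T{\left(B \right)} = - 6 B$
$a = -360$ ($a = 6 \cdot 2 \left(\left(-6\right) 5\right) = 12 \left(-30\right) = -360$)
$a - D{\left(V,133 \right)} = -360 - 133 = -493$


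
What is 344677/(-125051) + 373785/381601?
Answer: -84786899842/47719586651 ≈ -1.7768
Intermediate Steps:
344677/(-125051) + 373785/381601 = 344677*(-1/125051) + 373785*(1/381601) = -344677/125051 + 373785/381601 = -84786899842/47719586651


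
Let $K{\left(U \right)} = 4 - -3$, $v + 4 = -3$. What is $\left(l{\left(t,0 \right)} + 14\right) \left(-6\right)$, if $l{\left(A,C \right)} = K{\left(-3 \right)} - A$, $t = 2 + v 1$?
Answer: $-156$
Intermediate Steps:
$v = -7$ ($v = -4 - 3 = -7$)
$t = -5$ ($t = 2 - 7 = -5$)
$K{\left(U \right)} = 7$ ($K{\left(U \right)} = 4 + 3 = 7$)
$l{\left(A,C \right)} = 7 - A$
$\left(l{\left(t,0 \right)} + 14\right) \left(-6\right) = \left(\left(7 - -5\right) + 14\right) \left(-6\right) = \left(\left(7 + 5\right) + 14\right) \left(-6\right) = \left(12 + 14\right) \left(-6\right) = 26 \left(-6\right) = -156$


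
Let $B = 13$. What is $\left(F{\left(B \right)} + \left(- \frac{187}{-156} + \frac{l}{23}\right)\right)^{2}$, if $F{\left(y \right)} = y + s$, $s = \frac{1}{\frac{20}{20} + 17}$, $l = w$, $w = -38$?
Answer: $\frac{18400651201}{115863696} \approx 158.81$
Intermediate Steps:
$l = -38$
$s = \frac{1}{18}$ ($s = \frac{1}{20 \cdot \frac{1}{20} + 17} = \frac{1}{1 + 17} = \frac{1}{18} \approx 0.055556$)
$F{\left(y \right)} = \frac{1}{18} + y$ ($F{\left(y \right)} = y + \frac{1}{18} = \frac{1}{18} + y$)
$\left(F{\left(B \right)} + \left(- \frac{187}{-156} + \frac{l}{23}\right)\right)^{2} = \left(\left(\frac{1}{18} + 13\right) - \left(- \frac{187}{156} + \frac{38}{23}\right)\right)^{2} = \left(\frac{235}{18} - \frac{1627}{3588}\right)^{2} = \left(\frac{135649}{10764}\right)^{2} = \frac{18400651201}{115863696}$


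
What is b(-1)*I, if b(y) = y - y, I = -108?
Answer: 0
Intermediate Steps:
b(y) = 0
b(-1)*I = 0*(-108) = 0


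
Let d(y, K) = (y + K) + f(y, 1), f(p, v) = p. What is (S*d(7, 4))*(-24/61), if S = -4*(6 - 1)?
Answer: 8640/61 ≈ 141.64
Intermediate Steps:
S = -20 (S = -4*5 = -20)
d(y, K) = K + 2*y (d(y, K) = (y + K) + y = (K + y) + y = K + 2*y)
(S*d(7, 4))*(-24/61) = (-20*(4 + 2*7))*(-24/61) = (-20*(4 + 14))*(-24*1/61) = -20*18*(-24/61) = -360*(-24/61) = 8640/61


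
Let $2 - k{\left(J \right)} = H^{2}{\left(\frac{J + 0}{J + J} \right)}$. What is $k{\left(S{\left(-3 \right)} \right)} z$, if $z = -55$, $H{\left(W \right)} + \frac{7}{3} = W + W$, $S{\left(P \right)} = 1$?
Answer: $- \frac{110}{9} \approx -12.222$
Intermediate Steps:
$H{\left(W \right)} = - \frac{7}{3} + 2 W$ ($H{\left(W \right)} = - \frac{7}{3} + \left(W + W\right) = - \frac{7}{3} + 2 W$)
$k{\left(J \right)} = \frac{2}{9}$ ($k{\left(J \right)} = 2 - \left(- \frac{7}{3} + 2 \frac{J + 0}{J + J}\right)^{2} = 2 - \left(- \frac{7}{3} + 2 \frac{J}{2 J}\right)^{2} = 2 - \left(- \frac{7}{3} + 2 J \frac{1}{2 J}\right)^{2} = 2 - \left(- \frac{7}{3} + 2 \cdot \frac{1}{2}\right)^{2} = 2 - \left(- \frac{7}{3} + 1\right)^{2} = 2 - \left(- \frac{4}{3}\right)^{2} = 2 - \frac{16}{9} = \frac{2}{9}$)
$k{\left(S{\left(-3 \right)} \right)} z = \frac{2}{9} \left(-55\right) = - \frac{110}{9}$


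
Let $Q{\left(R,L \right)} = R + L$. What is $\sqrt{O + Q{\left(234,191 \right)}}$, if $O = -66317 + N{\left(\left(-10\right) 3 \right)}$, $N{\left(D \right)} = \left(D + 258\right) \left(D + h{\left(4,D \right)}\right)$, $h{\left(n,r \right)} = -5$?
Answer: $36 i \sqrt{57} \approx 271.79 i$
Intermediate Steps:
$N{\left(D \right)} = \left(-5 + D\right) \left(258 + D\right)$ ($N{\left(D \right)} = \left(D + 258\right) \left(D - 5\right) = \left(258 + D\right) \left(-5 + D\right) = \left(-5 + D\right) \left(258 + D\right)$)
$Q{\left(R,L \right)} = L + R$
$O = -74297$ ($O = -66317 + \left(-1290 + \left(\left(-10\right) 3\right)^{2} + 253 \left(\left(-10\right) 3\right)\right) = -66317 + \left(-1290 + \left(-30\right)^{2} + 253 \left(-30\right)\right) = -66317 - 7980 = -74297$)
$\sqrt{O + Q{\left(234,191 \right)}} = \sqrt{-74297 + \left(191 + 234\right)} = \sqrt{-74297 + 425} = \sqrt{-73872} = 36 i \sqrt{57}$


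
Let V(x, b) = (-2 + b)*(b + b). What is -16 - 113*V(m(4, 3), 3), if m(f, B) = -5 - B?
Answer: -694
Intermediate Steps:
V(x, b) = 2*b*(-2 + b) (V(x, b) = (-2 + b)*(2*b) = 2*b*(-2 + b))
-16 - 113*V(m(4, 3), 3) = -16 - 226*3*(-2 + 3) = -16 - 226*3 = -16 - 113*6 = -16 - 678 = -694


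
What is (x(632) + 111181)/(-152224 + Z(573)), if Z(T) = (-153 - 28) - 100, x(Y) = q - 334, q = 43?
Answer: -22178/30501 ≈ -0.72712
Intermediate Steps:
x(Y) = -291 (x(Y) = 43 - 334 = -291)
Z(T) = -281 (Z(T) = -181 - 100 = -281)
(x(632) + 111181)/(-152224 + Z(573)) = (-291 + 111181)/(-152224 - 281) = 110890/(-152505) = 110890*(-1/152505) = -22178/30501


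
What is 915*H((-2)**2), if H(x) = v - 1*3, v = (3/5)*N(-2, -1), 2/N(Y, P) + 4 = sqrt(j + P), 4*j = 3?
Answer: -195993/65 - 2196*I/65 ≈ -3015.3 - 33.785*I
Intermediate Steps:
j = 3/4 (j = (1/4)*3 = 3/4 ≈ 0.75000)
N(Y, P) = 2/(-4 + sqrt(3/4 + P))
v = 12*(-8 - I)/325 (v = (3/5)*(4/(-8 + sqrt(3 + 4*(-1)))) = (3*(1/5))*(4/(-8 + sqrt(3 - 4))) = 3*(4/(-8 + sqrt(-1)))/5 = 3*(4/(-8 + I))/5 = 3*(4*((-8 - I)/65))/5 = 3*(4*(-8 - I)/65)/5 = 12*(-8 - I)/325 ≈ -0.29538 - 0.036923*I)
H(x) = -1071/325 - 12*I/325 (H(x) = (-96/325 - 12*I/325) - 1*3 = (-96/325 - 12*I/325) - 3 = -1071/325 - 12*I/325)
915*H((-2)**2) = 915*(-1071/325 - 12*I/325) = -195993/65 - 2196*I/65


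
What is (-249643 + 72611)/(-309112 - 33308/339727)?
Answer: 15035637566/26253431433 ≈ 0.57271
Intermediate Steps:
(-249643 + 72611)/(-309112 - 33308/339727) = -177032/(-309112 - 33308*1/339727) = -177032/(-309112 - 33308/339727) = -177032/(-105013725732/339727) = -177032*(-339727/105013725732) = 15035637566/26253431433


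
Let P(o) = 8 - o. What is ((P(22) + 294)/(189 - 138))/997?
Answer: 280/50847 ≈ 0.0055067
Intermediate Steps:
((P(22) + 294)/(189 - 138))/997 = (((8 - 1*22) + 294)/(189 - 138))/997 = (((8 - 22) + 294)/51)*(1/997) = ((-14 + 294)*(1/51))*(1/997) = (280*(1/51))*(1/997) = (280/51)*(1/997) = 280/50847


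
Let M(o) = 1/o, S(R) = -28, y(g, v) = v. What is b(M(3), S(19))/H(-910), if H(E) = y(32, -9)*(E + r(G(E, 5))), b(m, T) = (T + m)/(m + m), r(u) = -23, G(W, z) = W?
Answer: -83/16794 ≈ -0.0049422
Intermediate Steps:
b(m, T) = (T + m)/(2*m) (b(m, T) = (T + m)/((2*m)) = (T + m)*(1/(2*m)) = (T + m)/(2*m))
H(E) = 207 - 9*E (H(E) = -9*(E - 23) = -9*(-23 + E) = 207 - 9*E)
b(M(3), S(19))/H(-910) = ((-28 + 1/3)/(2*(1/3)))/(207 - 9*(-910)) = ((-28 + 1/3)/(2*(1/3)))/(207 + 8190) = ((1/2)*3*(-83/3))/8397 = -83/2*1/8397 = -83/16794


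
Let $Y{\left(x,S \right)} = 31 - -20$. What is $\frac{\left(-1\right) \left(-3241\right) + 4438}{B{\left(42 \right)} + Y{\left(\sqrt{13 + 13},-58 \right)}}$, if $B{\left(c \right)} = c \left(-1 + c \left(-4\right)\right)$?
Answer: $- \frac{7679}{7047} \approx -1.0897$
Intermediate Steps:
$Y{\left(x,S \right)} = 51$ ($Y{\left(x,S \right)} = 31 + 20 = 51$)
$B{\left(c \right)} = c \left(-1 - 4 c\right)$
$\frac{\left(-1\right) \left(-3241\right) + 4438}{B{\left(42 \right)} + Y{\left(\sqrt{13 + 13},-58 \right)}} = \frac{\left(-1\right) \left(-3241\right) + 4438}{\left(-1\right) 42 \left(1 + 4 \cdot 42\right) + 51} = \frac{3241 + 4438}{\left(-1\right) 42 \left(1 + 168\right) + 51} = \frac{7679}{\left(-1\right) 42 \cdot 169 + 51} = \frac{7679}{-7098 + 51} = \frac{7679}{-7047} = 7679 \left(- \frac{1}{7047}\right) = - \frac{7679}{7047}$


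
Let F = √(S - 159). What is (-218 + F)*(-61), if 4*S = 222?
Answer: 13298 - 183*I*√46/2 ≈ 13298.0 - 620.58*I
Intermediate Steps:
S = 111/2 (S = (¼)*222 = 111/2 ≈ 55.500)
F = 3*I*√46/2 (F = √(111/2 - 159) = √(-207/2) = 3*I*√46/2 ≈ 10.173*I)
(-218 + F)*(-61) = (-218 + 3*I*√46/2)*(-61) = 13298 - 183*I*√46/2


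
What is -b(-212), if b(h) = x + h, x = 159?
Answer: 53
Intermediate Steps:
b(h) = 159 + h
-b(-212) = -(159 - 212) = -1*(-53) = 53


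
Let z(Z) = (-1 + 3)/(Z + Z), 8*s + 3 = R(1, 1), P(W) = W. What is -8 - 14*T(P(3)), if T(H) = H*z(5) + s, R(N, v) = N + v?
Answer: -293/20 ≈ -14.650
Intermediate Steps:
s = -⅛ (s = -3/8 + (1 + 1)/8 = -3/8 + (⅛)*2 = -3/8 + ¼ = -⅛ ≈ -0.12500)
z(Z) = 1/Z (z(Z) = 2/((2*Z)) = 2*(1/(2*Z)) = 1/Z)
T(H) = -⅛ + H/5 (T(H) = H/5 - ⅛ = -⅛ + H/5)
-8 - 14*T(P(3)) = -8 - 14*(-⅛ + (⅕)*3) = -8 - 14*(-⅛ + ⅗) = -8 - 14*19/40 = -8 - 133/20 = -293/20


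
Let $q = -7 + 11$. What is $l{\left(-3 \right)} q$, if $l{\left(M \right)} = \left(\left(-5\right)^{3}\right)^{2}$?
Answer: $62500$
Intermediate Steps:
$l{\left(M \right)} = 15625$ ($l{\left(M \right)} = \left(-125\right)^{2} = 15625$)
$q = 4$
$l{\left(-3 \right)} q = 15625 \cdot 4 = 62500$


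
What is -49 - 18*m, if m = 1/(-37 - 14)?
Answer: -827/17 ≈ -48.647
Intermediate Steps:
m = -1/51 (m = 1/(-51) = -1/51 ≈ -0.019608)
-49 - 18*m = -49 - 18*(-1/51) = -49 + 6/17 = -827/17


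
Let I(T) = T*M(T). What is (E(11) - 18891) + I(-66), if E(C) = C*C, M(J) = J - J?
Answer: -18770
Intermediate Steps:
M(J) = 0
E(C) = C**2
I(T) = 0 (I(T) = T*0 = 0)
(E(11) - 18891) + I(-66) = (11**2 - 18891) + 0 = (121 - 18891) + 0 = -18770 + 0 = -18770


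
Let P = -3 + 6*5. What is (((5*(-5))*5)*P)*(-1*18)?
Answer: 60750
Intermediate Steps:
P = 27 (P = -3 + 30 = 27)
(((5*(-5))*5)*P)*(-1*18) = (((5*(-5))*5)*27)*(-1*18) = (-25*5*27)*(-18) = -125*27*(-18) = -3375*(-18) = 60750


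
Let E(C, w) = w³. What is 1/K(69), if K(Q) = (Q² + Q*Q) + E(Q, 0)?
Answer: 1/9522 ≈ 0.00010502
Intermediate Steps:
K(Q) = 2*Q² (K(Q) = (Q² + Q*Q) + 0³ = (Q² + Q²) + 0 = 2*Q² + 0 = 2*Q²)
1/K(69) = 1/(2*69²) = 1/(2*4761) = 1/9522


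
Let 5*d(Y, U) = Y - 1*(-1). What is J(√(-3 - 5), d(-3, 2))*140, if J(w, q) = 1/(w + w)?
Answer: -35*I*√2/2 ≈ -24.749*I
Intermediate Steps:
d(Y, U) = ⅕ + Y/5 (d(Y, U) = (Y - 1*(-1))/5 = (Y + 1)/5 = (1 + Y)/5 = ⅕ + Y/5)
J(w, q) = 1/(2*w)
J(√(-3 - 5), d(-3, 2))*140 = (1/(2*(√(-3 - 5))))*140 = (1/(2*(√(-8))))*140 = (1/(2*((2*I*√2))))*140 = ((-I*√2/4)/2)*140 = -I*√2/8*140 = -35*I*√2/2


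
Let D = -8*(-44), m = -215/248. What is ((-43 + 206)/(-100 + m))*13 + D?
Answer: 8279768/25015 ≈ 330.99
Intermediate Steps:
m = -215/248 (m = -215*1/248 = -215/248 ≈ -0.86694)
D = 352
((-43 + 206)/(-100 + m))*13 + D = ((-43 + 206)/(-100 - 215/248))*13 + 352 = (163/(-25015/248))*13 + 352 = (163*(-248/25015))*13 + 352 = -40424/25015*13 + 352 = -525512/25015 + 352 = 8279768/25015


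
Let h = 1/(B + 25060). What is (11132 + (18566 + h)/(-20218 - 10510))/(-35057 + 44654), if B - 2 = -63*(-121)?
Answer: 11179758148049/9638695893960 ≈ 1.1599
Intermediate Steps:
B = 7625 (B = 2 - 63*(-121) = 2 + 7623 = 7625)
h = 1/32685 (h = 1/(7625 + 25060) = 1/32685 ≈ 3.0595e-5)
(11132 + (18566 + h)/(-20218 - 10510))/(-35057 + 44654) = (11132 + (18566 + 1/32685)/(-20218 - 10510))/(-35057 + 44654) = (11132 + (606829711/32685)/(-30728))/9597 = (11132 + (606829711/32685)*(-1/30728))*(1/9597) = (11132 - 606829711/1004344680)*(1/9597) = (11179758148049/1004344680)*(1/9597) = 11179758148049/9638695893960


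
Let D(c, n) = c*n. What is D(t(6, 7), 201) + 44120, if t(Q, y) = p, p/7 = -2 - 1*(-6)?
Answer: 49748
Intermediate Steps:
p = 28 (p = 7*(-2 - 1*(-6)) = 7*(-2 + 6) = 7*4 = 28)
t(Q, y) = 28
D(t(6, 7), 201) + 44120 = 28*201 + 44120 = 5628 + 44120 = 49748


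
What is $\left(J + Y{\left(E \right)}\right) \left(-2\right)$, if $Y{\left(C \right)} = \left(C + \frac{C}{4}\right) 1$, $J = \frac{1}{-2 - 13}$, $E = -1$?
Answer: $\frac{79}{30} \approx 2.6333$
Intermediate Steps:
$J = - \frac{1}{15}$ ($J = \frac{1}{-15} = - \frac{1}{15} \approx -0.066667$)
$Y{\left(C \right)} = \frac{5 C}{4}$ ($Y{\left(C \right)} = \left(C + C \frac{1}{4}\right) 1 = \left(C + \frac{C}{4}\right) 1 = \frac{5 C}{4} \cdot 1 = \frac{5 C}{4}$)
$\left(J + Y{\left(E \right)}\right) \left(-2\right) = \left(- \frac{1}{15} + \frac{5}{4} \left(-1\right)\right) \left(-2\right) = \left(- \frac{1}{15} - \frac{5}{4}\right) \left(-2\right) = \left(- \frac{79}{60}\right) \left(-2\right) = \frac{79}{30}$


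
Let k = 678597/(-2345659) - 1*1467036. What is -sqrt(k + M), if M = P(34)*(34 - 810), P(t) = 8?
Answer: -I*sqrt(8105961188622277987)/2345659 ≈ -1213.8*I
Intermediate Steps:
M = -6208 (M = 8*(34 - 810) = 8*(-776) = -6208)
k = -3441166875321/2345659 (k = 678597*(-1/2345659) - 1467036 = -678597/2345659 - 1467036 = -3441166875321/2345659 ≈ -1.4670e+6)
-sqrt(k + M) = -sqrt(-3441166875321/2345659 - 6208) = -sqrt(-3455728726393/2345659) = -I*sqrt(8105961188622277987)/2345659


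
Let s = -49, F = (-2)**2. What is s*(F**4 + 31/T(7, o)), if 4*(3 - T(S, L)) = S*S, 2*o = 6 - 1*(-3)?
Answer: -458052/37 ≈ -12380.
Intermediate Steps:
o = 9/2 (o = (6 - 1*(-3))/2 = (6 + 3)/2 = (1/2)*9 = 9/2 ≈ 4.5000)
T(S, L) = 3 - S**2/4 (T(S, L) = 3 - S*S/4 = 3 - S**2/4)
F = 4
s*(F**4 + 31/T(7, o)) = -49*(4**4 + 31/(3 - 1/4*7**2)) = -49*(256 + 31/(3 - 1/4*49)) = -49*(256 + 31/(3 - 49/4)) = -49*(256 + 31/(-37/4)) = -49*(256 + 31*(-4/37)) = -49*(256 - 124/37) = -49*9348/37 = -458052/37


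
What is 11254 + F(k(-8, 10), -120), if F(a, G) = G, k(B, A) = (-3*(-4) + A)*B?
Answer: 11134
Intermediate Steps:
k(B, A) = B*(12 + A) (k(B, A) = (12 + A)*B = B*(12 + A))
11254 + F(k(-8, 10), -120) = 11254 - 120 = 11134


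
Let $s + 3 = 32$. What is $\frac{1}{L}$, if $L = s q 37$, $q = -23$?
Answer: $- \frac{1}{24679} \approx -4.052 \cdot 10^{-5}$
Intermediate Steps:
$s = 29$ ($s = -3 + 32 = 29$)
$L = -24679$ ($L = 29 \left(-23\right) 37 = \left(-667\right) 37 = -24679$)
$\frac{1}{L} = \frac{1}{-24679} = - \frac{1}{24679}$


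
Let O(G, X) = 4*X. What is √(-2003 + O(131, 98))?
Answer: 3*I*√179 ≈ 40.137*I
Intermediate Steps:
√(-2003 + O(131, 98)) = √(-2003 + 4*98) = √(-2003 + 392) = √(-1611) = 3*I*√179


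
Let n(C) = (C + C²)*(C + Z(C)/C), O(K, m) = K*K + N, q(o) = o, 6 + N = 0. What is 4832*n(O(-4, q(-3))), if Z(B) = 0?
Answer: 5315200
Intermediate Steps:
N = -6 (N = -6 + 0 = -6)
O(K, m) = -6 + K² (O(K, m) = K*K - 6 = K² - 6 = -6 + K²)
n(C) = C*(C + C²) (n(C) = (C + C²)*(C + 0/C) = (C + C²)*(C + 0) = (C + C²)*C = C*(C + C²))
4832*n(O(-4, q(-3))) = 4832*((-6 + (-4)²)²*(1 + (-6 + (-4)²))) = 4832*((-6 + 16)²*(1 + (-6 + 16))) = 4832*(10²*(1 + 10)) = 4832*(100*11) = 4832*1100 = 5315200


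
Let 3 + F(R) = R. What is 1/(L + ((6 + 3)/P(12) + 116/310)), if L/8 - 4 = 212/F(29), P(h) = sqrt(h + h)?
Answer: 1056794960/103111890711 - 8120450*sqrt(6)/103111890711 ≈ 0.010056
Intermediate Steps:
F(R) = -3 + R
P(h) = sqrt(2)*sqrt(h) (P(h) = sqrt(2*h) = sqrt(2)*sqrt(h))
L = 1264/13 (L = 32 + 8*(212/(-3 + 29)) = 32 + 8*(212/26) = 32 + 8*(212*(1/26)) = 32 + 8*(106/13) = 32 + 848/13 = 1264/13 ≈ 97.231)
1/(L + ((6 + 3)/P(12) + 116/310)) = 1/(1264/13 + ((6 + 3)/((sqrt(2)*sqrt(12))) + 116/310)) = 1/(1264/13 + (9/((sqrt(2)*(2*sqrt(3)))) + 116*(1/310))) = 1/(1264/13 + (9/((2*sqrt(6))) + 58/155)) = 1/(1264/13 + (9*(sqrt(6)/12) + 58/155)) = 1/(1264/13 + (3*sqrt(6)/4 + 58/155)) = 1/(1264/13 + (58/155 + 3*sqrt(6)/4)) = 1/(196674/2015 + 3*sqrt(6)/4)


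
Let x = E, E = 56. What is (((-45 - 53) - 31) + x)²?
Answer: 5329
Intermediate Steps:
x = 56
(((-45 - 53) - 31) + x)² = (((-45 - 53) - 31) + 56)² = ((-98 - 31) + 56)² = (-129 + 56)² = (-73)² = 5329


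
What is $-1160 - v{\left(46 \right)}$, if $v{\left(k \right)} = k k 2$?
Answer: $-5392$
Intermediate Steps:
$v{\left(k \right)} = 2 k^{2}$ ($v{\left(k \right)} = k^{2} \cdot 2 = 2 k^{2}$)
$-1160 - v{\left(46 \right)} = -1160 - 2 \cdot 46^{2} = -1160 - 2 \cdot 2116 = -1160 - 4232 = -5392$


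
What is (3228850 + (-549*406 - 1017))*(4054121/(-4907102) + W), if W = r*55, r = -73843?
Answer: -59887041085176285589/4907102 ≈ -1.2204e+13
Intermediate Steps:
W = -4061365 (W = -73843*55 = -4061365)
(3228850 + (-549*406 - 1017))*(4054121/(-4907102) + W) = (3228850 + (-549*406 - 1017))*(4054121/(-4907102) - 4061365) = (3228850 + (-222894 - 1017))*(4054121*(-1/4907102) - 4061365) = (3228850 - 223911)*(-4054121/4907102 - 4061365) = 3004939*(-19929536368351/4907102) = -59887041085176285589/4907102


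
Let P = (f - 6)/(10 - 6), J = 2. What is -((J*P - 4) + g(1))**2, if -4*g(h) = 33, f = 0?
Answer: -3721/16 ≈ -232.56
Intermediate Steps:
g(h) = -33/4 (g(h) = -1/4*33 = -33/4)
P = -3/2 (P = (0 - 6)/(10 - 6) = -6/4 = -6*1/4 = -3/2 ≈ -1.5000)
-((J*P - 4) + g(1))**2 = -((2*(-3/2) - 4) - 33/4)**2 = -((-3 - 4) - 33/4)**2 = -(-7 - 33/4)**2 = -(-61/4)**2 = -1*3721/16 = -3721/16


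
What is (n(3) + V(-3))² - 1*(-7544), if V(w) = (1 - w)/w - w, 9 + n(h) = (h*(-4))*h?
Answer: 84796/9 ≈ 9421.8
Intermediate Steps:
n(h) = -9 - 4*h² (n(h) = -9 + (h*(-4))*h = -9 + (-4*h)*h = -9 - 4*h²)
V(w) = -w + (1 - w)/w (V(w) = (1 - w)/w - w = -w + (1 - w)/w)
(n(3) + V(-3))² - 1*(-7544) = ((-9 - 4*3²) + (-1 + 1/(-3) - 1*(-3)))² - 1*(-7544) = ((-9 - 4*9) + (-1 - ⅓ + 3))² + 7544 = ((-9 - 36) + 5/3)² + 7544 = (-45 + 5/3)² + 7544 = (-130/3)² + 7544 = 16900/9 + 7544 = 84796/9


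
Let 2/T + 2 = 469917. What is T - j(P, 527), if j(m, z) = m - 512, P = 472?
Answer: 18796602/469915 ≈ 40.000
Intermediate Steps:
T = 2/469915 (T = 2/(-2 + 469917) = 2/469915 ≈ 4.2561e-6)
j(m, z) = -512 + m
T - j(P, 527) = 2/469915 - (-512 + 472) = 2/469915 - 1*(-40) = 2/469915 + 40 = 18796602/469915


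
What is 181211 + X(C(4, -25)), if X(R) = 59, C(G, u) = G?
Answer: 181270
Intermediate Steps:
181211 + X(C(4, -25)) = 181211 + 59 = 181270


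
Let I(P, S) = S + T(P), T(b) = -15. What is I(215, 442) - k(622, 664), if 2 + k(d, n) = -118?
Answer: 547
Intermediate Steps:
k(d, n) = -120 (k(d, n) = -2 - 118 = -120)
I(P, S) = -15 + S (I(P, S) = S - 15 = -15 + S)
I(215, 442) - k(622, 664) = (-15 + 442) - 1*(-120) = 427 + 120 = 547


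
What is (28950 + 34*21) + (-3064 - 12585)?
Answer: 14015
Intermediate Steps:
(28950 + 34*21) + (-3064 - 12585) = (28950 + 714) - 15649 = 29664 - 15649 = 14015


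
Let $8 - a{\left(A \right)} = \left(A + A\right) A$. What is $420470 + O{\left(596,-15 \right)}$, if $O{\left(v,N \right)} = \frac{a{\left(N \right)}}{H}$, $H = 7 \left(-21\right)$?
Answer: $\frac{61809532}{147} \approx 4.2047 \cdot 10^{5}$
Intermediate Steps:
$a{\left(A \right)} = 8 - 2 A^{2}$ ($a{\left(A \right)} = 8 - \left(A + A\right) A = 8 - 2 A A = 8 - 2 A^{2}$)
$H = -147$
$O{\left(v,N \right)} = - \frac{8}{147} + \frac{2 N^{2}}{147}$ ($O{\left(v,N \right)} = \frac{8 - 2 N^{2}}{-147} = \left(8 - 2 N^{2}\right) \left(- \frac{1}{147}\right) = - \frac{8}{147} + \frac{2 N^{2}}{147}$)
$420470 + O{\left(596,-15 \right)} = 420470 - \left(\frac{8}{147} - \frac{2 \left(-15\right)^{2}}{147}\right) = 420470 + \left(- \frac{8}{147} + \frac{2}{147} \cdot 225\right) = 420470 + \left(- \frac{8}{147} + \frac{150}{49}\right) = 420470 + \frac{442}{147} = \frac{61809532}{147}$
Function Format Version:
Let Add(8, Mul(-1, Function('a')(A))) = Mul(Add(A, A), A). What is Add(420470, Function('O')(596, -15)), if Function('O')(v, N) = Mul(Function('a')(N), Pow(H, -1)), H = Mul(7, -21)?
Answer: Rational(61809532, 147) ≈ 4.2047e+5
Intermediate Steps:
Function('a')(A) = Add(8, Mul(-2, Pow(A, 2))) (Function('a')(A) = Add(8, Mul(-1, Mul(Add(A, A), A))) = Add(8, Mul(-1, Mul(Mul(2, A), A))) = Add(8, Mul(-1, Mul(2, Pow(A, 2)))) = Add(8, Mul(-2, Pow(A, 2))))
H = -147
Function('O')(v, N) = Add(Rational(-8, 147), Mul(Rational(2, 147), Pow(N, 2))) (Function('O')(v, N) = Mul(Add(8, Mul(-2, Pow(N, 2))), Pow(-147, -1)) = Mul(Add(8, Mul(-2, Pow(N, 2))), Rational(-1, 147)) = Add(Rational(-8, 147), Mul(Rational(2, 147), Pow(N, 2))))
Add(420470, Function('O')(596, -15)) = Add(420470, Add(Rational(-8, 147), Mul(Rational(2, 147), Pow(-15, 2)))) = Add(420470, Add(Rational(-8, 147), Mul(Rational(2, 147), 225))) = Add(420470, Add(Rational(-8, 147), Rational(150, 49))) = Add(420470, Rational(442, 147)) = Rational(61809532, 147)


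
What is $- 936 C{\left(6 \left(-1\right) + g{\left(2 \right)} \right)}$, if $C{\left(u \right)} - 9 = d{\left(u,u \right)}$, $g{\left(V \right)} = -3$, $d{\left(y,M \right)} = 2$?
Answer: $-10296$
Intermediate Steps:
$C{\left(u \right)} = 11$ ($C{\left(u \right)} = 9 + 2 = 11$)
$- 936 C{\left(6 \left(-1\right) + g{\left(2 \right)} \right)} = \left(-936\right) 11 = -10296$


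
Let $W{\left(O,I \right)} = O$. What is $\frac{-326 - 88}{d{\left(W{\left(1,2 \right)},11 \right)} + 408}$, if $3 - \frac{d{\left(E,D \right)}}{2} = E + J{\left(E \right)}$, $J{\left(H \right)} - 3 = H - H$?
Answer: $- \frac{207}{203} \approx -1.0197$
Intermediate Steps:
$J{\left(H \right)} = 3$ ($J{\left(H \right)} = 3 + \left(H - H\right) = 3 + 0 = 3$)
$d{\left(E,D \right)} = - 2 E$ ($d{\left(E,D \right)} = 6 - 2 \left(E + 3\right) = 6 - 2 \left(3 + E\right) = 6 - \left(6 + 2 E\right) = - 2 E$)
$\frac{-326 - 88}{d{\left(W{\left(1,2 \right)},11 \right)} + 408} = \frac{-326 - 88}{\left(-2\right) 1 + 408} = - \frac{414}{-2 + 408} = - \frac{414}{406} = \left(-414\right) \frac{1}{406} = - \frac{207}{203}$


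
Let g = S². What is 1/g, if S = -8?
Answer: 1/64 ≈ 0.015625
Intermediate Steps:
g = 64 (g = (-8)² = 64)
1/g = 1/64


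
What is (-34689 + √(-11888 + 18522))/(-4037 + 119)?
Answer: 11563/1306 - √6634/3918 ≈ 8.8330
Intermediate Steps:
(-34689 + √(-11888 + 18522))/(-4037 + 119) = (-34689 + √6634)/(-3918) = (-34689 + √6634)*(-1/3918) = 11563/1306 - √6634/3918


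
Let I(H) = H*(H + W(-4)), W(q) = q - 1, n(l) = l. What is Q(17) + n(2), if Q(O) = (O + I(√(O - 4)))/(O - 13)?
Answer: 19/2 - 5*√13/4 ≈ 4.9931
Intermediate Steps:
W(q) = -1 + q
I(H) = H*(-5 + H) (I(H) = H*(H + (-1 - 4)) = H*(H - 5) = H*(-5 + H))
Q(O) = (O + √(-4 + O)*(-5 + √(-4 + O)))/(-13 + O) (Q(O) = (O + √(O - 4)*(-5 + √(O - 4)))/(O - 13) = (O + √(-4 + O)*(-5 + √(-4 + O)))/(-13 + O))
Q(17) + n(2) = (-4 - 5*√(-4 + 17) + 2*17)/(-13 + 17) + 2 = (-4 - 5*√13 + 34)/4 + 2 = (30 - 5*√13)/4 + 2 = (15/2 - 5*√13/4) + 2 = 19/2 - 5*√13/4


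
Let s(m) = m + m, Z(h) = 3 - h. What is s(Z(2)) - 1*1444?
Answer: -1442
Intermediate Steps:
s(m) = 2*m
s(Z(2)) - 1*1444 = 2*(3 - 1*2) - 1*1444 = 2*(3 - 2) - 1444 = 2*1 - 1444 = 2 - 1444 = -1442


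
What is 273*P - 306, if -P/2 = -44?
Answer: 23718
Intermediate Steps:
P = 88 (P = -2*(-44) = 88)
273*P - 306 = 273*88 - 306 = 24024 - 306 = 23718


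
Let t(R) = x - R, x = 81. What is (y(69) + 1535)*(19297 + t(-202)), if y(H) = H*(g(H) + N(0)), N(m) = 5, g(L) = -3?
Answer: 32757340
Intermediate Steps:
t(R) = 81 - R
y(H) = 2*H (y(H) = H*(-3 + 5) = H*2 = 2*H)
(y(69) + 1535)*(19297 + t(-202)) = (2*69 + 1535)*(19297 + (81 - 1*(-202))) = (138 + 1535)*(19297 + (81 + 202)) = 1673*(19297 + 283) = 1673*19580 = 32757340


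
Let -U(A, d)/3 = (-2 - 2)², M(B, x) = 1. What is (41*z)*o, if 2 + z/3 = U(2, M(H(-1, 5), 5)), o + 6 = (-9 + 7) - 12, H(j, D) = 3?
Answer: 123000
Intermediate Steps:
U(A, d) = -48 (U(A, d) = -3*(-2 - 2)² = -3*(-4)² = -3*16 = -48)
o = -20 (o = -6 + ((-9 + 7) - 12) = -6 + (-2 - 12) = -6 - 14 = -20)
z = -150 (z = -6 + 3*(-48) = -6 - 144 = -150)
(41*z)*o = (41*(-150))*(-20) = -6150*(-20) = 123000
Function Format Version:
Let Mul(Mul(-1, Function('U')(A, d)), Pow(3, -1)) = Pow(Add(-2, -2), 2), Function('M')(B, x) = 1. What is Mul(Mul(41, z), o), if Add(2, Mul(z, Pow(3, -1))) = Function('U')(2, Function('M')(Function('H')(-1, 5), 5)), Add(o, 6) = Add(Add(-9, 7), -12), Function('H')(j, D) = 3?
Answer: 123000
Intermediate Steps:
Function('U')(A, d) = -48 (Function('U')(A, d) = Mul(-3, Pow(Add(-2, -2), 2)) = Mul(-3, Pow(-4, 2)) = Mul(-3, 16) = -48)
o = -20 (o = Add(-6, Add(Add(-9, 7), -12)) = Add(-6, Add(-2, -12)) = Add(-6, -14) = -20)
z = -150 (z = Add(-6, Mul(3, -48)) = Add(-6, -144) = -150)
Mul(Mul(41, z), o) = Mul(Mul(41, -150), -20) = Mul(-6150, -20) = 123000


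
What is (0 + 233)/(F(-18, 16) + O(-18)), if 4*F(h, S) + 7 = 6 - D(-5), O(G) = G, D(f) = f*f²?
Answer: 233/13 ≈ 17.923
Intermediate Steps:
D(f) = f³
F(h, S) = 31 (F(h, S) = -7/4 + (6 - 1*(-5)³)/4 = -7/4 + (6 - 1*(-125))/4 = -7/4 + (6 + 125)/4 = -7/4 + (¼)*131 = -7/4 + 131/4 = 31)
(0 + 233)/(F(-18, 16) + O(-18)) = (0 + 233)/(31 - 18) = 233/13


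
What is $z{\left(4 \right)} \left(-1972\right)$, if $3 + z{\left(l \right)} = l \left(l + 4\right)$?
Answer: $-57188$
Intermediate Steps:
$z{\left(l \right)} = -3 + l \left(4 + l\right)$ ($z{\left(l \right)} = -3 + l \left(l + 4\right) = -3 + l \left(4 + l\right)$)
$z{\left(4 \right)} \left(-1972\right) = \left(-3 + 4^{2} + 4 \cdot 4\right) \left(-1972\right) = \left(-3 + 16 + 16\right) \left(-1972\right) = 29 \left(-1972\right) = -57188$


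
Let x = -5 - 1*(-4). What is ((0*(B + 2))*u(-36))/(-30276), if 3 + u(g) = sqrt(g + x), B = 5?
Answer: 0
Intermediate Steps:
x = -1 (x = -5 + 4 = -1)
u(g) = -3 + sqrt(-1 + g) (u(g) = -3 + sqrt(g - 1) = -3 + sqrt(-1 + g))
((0*(B + 2))*u(-36))/(-30276) = ((0*(5 + 2))*(-3 + sqrt(-1 - 36)))/(-30276) = ((0*7)*(-3 + sqrt(-37)))*(-1/30276) = (0*(-3 + I*sqrt(37)))*(-1/30276) = 0*(-1/30276) = 0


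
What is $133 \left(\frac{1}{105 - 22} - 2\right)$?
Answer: $- \frac{21945}{83} \approx -264.4$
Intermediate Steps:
$133 \left(\frac{1}{105 - 22} - 2\right) = 133 \left(\frac{1}{83} - 2\right) = 133 \left(- \frac{165}{83}\right) = - \frac{21945}{83}$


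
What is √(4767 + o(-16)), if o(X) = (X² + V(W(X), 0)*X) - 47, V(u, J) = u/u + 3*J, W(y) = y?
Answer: 4*√310 ≈ 70.427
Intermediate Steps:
V(u, J) = 1 + 3*J
o(X) = -47 + X + X² (o(X) = (X² + (1 + 3*0)*X) - 47 = (X² + (1 + 0)*X) - 47 = (X² + 1*X) - 47 = (X² + X) - 47 = (X + X²) - 47 = -47 + X + X²)
√(4767 + o(-16)) = √(4767 + (-47 - 16 + (-16)²)) = √(4767 + (-47 - 16 + 256)) = √(4767 + 193) = √4960 = 4*√310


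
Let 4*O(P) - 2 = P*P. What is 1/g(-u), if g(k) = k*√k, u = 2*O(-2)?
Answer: I*√3/9 ≈ 0.19245*I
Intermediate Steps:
O(P) = ½ + P²/4 (O(P) = ½ + (P*P)/4 = ½ + P²/4)
u = 3 (u = 2*(½ + (¼)*(-2)²) = 2*(½ + (¼)*4) = 2*(½ + 1) = 2*(3/2) = 3)
g(k) = k^(3/2)
1/g(-u) = 1/((-1*3)^(3/2)) = 1/((-3)^(3/2)) = 1/(-3*I*√3) = I*√3/9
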